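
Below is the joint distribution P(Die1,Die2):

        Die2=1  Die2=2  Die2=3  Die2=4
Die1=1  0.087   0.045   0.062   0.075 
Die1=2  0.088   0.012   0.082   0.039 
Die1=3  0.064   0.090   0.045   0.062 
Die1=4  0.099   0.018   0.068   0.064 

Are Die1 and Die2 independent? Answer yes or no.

P(Die1=3) = 0.261 and P(Die2=2) = 0.165, so their product is 0.04307, but P(Die1=3, Die2=2) = 0.090. Since these differ, Die1 and Die2 are not independent.

no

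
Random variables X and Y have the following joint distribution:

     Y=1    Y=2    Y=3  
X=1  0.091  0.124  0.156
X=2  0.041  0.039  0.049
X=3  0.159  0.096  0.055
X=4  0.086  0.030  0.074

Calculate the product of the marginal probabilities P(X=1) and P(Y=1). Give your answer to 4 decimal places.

P(X=1) = 0.091 + 0.124 + 0.156 = 0.371.
P(Y=1) = 0.091 + 0.041 + 0.159 + 0.086 = 0.377.
Product: 0.371 × 0.377 = 0.1399.

0.1399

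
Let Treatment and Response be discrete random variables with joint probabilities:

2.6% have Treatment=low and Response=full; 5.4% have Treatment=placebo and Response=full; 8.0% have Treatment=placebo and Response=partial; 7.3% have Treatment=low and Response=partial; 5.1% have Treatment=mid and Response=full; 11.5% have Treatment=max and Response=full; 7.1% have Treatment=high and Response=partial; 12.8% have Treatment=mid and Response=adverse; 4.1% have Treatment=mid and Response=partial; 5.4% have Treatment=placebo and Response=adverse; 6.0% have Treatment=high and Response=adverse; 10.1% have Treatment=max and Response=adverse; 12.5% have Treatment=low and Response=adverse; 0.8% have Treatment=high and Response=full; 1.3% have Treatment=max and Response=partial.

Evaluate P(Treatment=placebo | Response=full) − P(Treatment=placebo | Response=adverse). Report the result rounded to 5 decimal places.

P(Response=full) = 0.054 + 0.026 + 0.051 + 0.008 + 0.115 = 0.254; P(Treatment=placebo | Response=full) = 0.054/0.254 = 0.212598.
P(Response=adverse) = 0.054 + 0.125 + 0.128 + 0.060 + 0.101 = 0.468; P(Treatment=placebo | Response=adverse) = 0.054/0.468 = 0.115385.
Difference = 0.09721.

0.09721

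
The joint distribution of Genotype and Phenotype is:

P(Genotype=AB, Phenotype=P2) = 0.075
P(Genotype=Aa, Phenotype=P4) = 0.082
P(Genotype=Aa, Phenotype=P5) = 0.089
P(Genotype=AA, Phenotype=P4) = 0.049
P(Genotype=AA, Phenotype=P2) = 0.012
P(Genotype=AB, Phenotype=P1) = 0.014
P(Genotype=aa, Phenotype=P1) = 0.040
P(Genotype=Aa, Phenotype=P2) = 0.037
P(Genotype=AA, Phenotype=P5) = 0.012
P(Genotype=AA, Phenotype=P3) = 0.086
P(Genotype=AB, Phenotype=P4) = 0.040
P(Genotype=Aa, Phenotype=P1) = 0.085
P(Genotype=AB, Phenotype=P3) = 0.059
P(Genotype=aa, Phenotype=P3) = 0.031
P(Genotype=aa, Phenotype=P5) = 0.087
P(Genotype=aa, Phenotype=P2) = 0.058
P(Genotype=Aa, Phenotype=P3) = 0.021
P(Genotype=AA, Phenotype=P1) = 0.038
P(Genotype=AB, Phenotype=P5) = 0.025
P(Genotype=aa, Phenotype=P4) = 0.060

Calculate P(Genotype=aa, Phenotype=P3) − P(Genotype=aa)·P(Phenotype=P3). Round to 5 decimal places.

-0.02337

P(Genotype=aa) = 0.040 + 0.058 + 0.031 + 0.060 + 0.087 = 0.276.
P(Phenotype=P3) = 0.086 + 0.021 + 0.031 + 0.059 = 0.197.
P(Genotype=aa, Phenotype=P3) − P(Genotype=aa)P(Phenotype=P3) = 0.031 − 0.276×0.197 = -0.02337.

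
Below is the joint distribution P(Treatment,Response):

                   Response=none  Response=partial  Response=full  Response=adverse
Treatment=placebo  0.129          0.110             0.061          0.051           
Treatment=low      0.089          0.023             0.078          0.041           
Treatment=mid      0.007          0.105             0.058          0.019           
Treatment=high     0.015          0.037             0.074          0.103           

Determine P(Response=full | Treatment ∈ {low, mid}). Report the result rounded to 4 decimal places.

P(Treatment=low) = 0.089 + 0.023 + 0.078 + 0.041 = 0.231.
P(Treatment=mid) = 0.007 + 0.105 + 0.058 + 0.019 = 0.189.
P(Treatment ∈ {low, mid}) = 0.231 + 0.189 = 0.420; P(Response=full, Treatment ∈ {low, mid}) = 0.078 + 0.058 = 0.136.
P(Response=full | Treatment ∈ {low, mid}) = 0.136/0.420 = 0.3238.

0.3238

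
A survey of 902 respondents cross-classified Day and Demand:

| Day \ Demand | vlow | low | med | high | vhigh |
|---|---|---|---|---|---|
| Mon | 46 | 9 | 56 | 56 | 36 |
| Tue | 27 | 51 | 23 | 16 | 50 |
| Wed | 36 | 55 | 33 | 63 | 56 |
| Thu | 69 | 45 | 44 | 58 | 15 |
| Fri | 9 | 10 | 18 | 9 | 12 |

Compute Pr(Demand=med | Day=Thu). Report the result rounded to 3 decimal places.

0.190

Total with Day=Thu: 69 + 45 + 44 + 58 + 15 = 231.
P(Demand=med | Day=Thu) = 44/231 = 0.190.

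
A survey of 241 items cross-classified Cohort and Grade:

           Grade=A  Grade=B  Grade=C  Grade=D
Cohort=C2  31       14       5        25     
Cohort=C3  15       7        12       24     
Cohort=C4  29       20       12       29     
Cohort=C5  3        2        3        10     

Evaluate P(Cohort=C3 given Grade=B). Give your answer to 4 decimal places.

Total with Grade=B: 14 + 7 + 20 + 2 = 43.
P(Cohort=C3 | Grade=B) = 7/43 = 0.1628.

0.1628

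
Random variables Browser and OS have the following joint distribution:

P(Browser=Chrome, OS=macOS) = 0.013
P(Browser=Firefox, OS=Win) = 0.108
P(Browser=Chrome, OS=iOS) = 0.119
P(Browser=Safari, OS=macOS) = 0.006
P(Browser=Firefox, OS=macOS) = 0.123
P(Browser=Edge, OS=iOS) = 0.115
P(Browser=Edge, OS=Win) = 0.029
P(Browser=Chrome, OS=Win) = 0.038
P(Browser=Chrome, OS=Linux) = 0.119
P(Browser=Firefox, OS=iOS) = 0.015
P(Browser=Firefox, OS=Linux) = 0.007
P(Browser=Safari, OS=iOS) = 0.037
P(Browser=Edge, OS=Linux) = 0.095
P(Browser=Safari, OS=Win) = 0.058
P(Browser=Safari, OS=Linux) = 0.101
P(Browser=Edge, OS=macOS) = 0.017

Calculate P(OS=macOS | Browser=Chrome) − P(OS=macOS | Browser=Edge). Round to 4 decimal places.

-0.0214

P(Browser=Chrome) = 0.038 + 0.013 + 0.119 + 0.119 = 0.289; P(OS=macOS | Browser=Chrome) = 0.013/0.289 = 0.04498.
P(Browser=Edge) = 0.029 + 0.017 + 0.095 + 0.115 = 0.256; P(OS=macOS | Browser=Edge) = 0.017/0.256 = 0.06641.
Difference = -0.0214.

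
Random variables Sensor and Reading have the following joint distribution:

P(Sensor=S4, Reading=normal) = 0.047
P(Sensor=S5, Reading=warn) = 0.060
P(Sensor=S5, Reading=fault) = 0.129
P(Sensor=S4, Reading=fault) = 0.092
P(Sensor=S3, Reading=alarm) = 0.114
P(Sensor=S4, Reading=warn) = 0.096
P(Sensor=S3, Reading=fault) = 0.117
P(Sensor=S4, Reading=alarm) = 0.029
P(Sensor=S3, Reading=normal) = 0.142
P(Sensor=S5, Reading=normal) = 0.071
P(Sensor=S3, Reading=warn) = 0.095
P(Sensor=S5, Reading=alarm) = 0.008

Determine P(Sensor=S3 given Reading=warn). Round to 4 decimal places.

0.3785

P(Reading=warn) = 0.095 + 0.096 + 0.060 = 0.251.
P(Sensor=S3 | Reading=warn) = 0.095/0.251 = 0.3785.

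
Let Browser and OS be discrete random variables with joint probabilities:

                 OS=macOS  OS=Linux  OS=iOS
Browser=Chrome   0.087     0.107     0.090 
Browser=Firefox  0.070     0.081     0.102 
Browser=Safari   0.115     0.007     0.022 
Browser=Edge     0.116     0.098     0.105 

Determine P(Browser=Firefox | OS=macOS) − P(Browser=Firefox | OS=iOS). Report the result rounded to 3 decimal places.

-0.139

P(OS=macOS) = 0.087 + 0.070 + 0.115 + 0.116 = 0.388; P(Browser=Firefox | OS=macOS) = 0.070/0.388 = 0.1804.
P(OS=iOS) = 0.090 + 0.102 + 0.022 + 0.105 = 0.319; P(Browser=Firefox | OS=iOS) = 0.102/0.319 = 0.3197.
Difference = -0.139.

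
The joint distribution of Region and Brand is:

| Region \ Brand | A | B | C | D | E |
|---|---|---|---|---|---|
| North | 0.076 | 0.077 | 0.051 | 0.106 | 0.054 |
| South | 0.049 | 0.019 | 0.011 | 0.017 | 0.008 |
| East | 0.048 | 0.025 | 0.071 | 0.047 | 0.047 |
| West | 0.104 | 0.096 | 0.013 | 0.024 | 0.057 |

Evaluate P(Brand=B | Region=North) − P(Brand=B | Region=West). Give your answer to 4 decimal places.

P(Region=North) = 0.076 + 0.077 + 0.051 + 0.106 + 0.054 = 0.364; P(Brand=B | Region=North) = 0.077/0.364 = 0.21154.
P(Region=West) = 0.104 + 0.096 + 0.013 + 0.024 + 0.057 = 0.294; P(Brand=B | Region=West) = 0.096/0.294 = 0.32653.
Difference = -0.1150.

-0.1150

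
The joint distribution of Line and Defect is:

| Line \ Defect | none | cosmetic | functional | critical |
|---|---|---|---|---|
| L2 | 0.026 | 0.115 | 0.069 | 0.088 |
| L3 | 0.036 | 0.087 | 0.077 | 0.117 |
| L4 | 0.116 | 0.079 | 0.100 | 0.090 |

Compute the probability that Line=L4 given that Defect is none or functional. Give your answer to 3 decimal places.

0.509

P(Defect=none) = 0.026 + 0.036 + 0.116 = 0.178.
P(Defect=functional) = 0.069 + 0.077 + 0.100 = 0.246.
P(Defect ∈ {none, functional}) = 0.178 + 0.246 = 0.424; P(Line=L4, Defect ∈ {none, functional}) = 0.116 + 0.100 = 0.216.
P(Line=L4 | Defect ∈ {none, functional}) = 0.216/0.424 = 0.509.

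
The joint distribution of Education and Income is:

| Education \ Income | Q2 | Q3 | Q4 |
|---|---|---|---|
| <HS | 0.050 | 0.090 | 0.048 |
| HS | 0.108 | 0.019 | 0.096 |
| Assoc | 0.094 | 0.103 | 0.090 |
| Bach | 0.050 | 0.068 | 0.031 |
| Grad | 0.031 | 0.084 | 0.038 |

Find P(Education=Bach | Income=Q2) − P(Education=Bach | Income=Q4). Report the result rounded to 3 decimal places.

0.048

P(Income=Q2) = 0.050 + 0.108 + 0.094 + 0.050 + 0.031 = 0.333; P(Education=Bach | Income=Q2) = 0.050/0.333 = 0.1502.
P(Income=Q4) = 0.048 + 0.096 + 0.090 + 0.031 + 0.038 = 0.303; P(Education=Bach | Income=Q4) = 0.031/0.303 = 0.1023.
Difference = 0.048.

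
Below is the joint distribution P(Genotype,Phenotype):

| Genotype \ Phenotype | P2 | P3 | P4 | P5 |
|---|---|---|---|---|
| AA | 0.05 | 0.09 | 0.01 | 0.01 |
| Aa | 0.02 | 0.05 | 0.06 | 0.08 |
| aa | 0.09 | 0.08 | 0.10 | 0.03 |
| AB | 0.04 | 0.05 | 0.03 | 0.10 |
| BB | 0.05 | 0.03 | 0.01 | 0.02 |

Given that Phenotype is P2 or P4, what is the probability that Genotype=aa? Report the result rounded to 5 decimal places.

0.41304

P(Phenotype=P2) = 0.05 + 0.02 + 0.09 + 0.04 + 0.05 = 0.25.
P(Phenotype=P4) = 0.01 + 0.06 + 0.10 + 0.03 + 0.01 = 0.21.
P(Phenotype ∈ {P2, P4}) = 0.25 + 0.21 = 0.46; P(Genotype=aa, Phenotype ∈ {P2, P4}) = 0.09 + 0.10 = 0.19.
P(Genotype=aa | Phenotype ∈ {P2, P4}) = 0.19/0.46 = 0.41304.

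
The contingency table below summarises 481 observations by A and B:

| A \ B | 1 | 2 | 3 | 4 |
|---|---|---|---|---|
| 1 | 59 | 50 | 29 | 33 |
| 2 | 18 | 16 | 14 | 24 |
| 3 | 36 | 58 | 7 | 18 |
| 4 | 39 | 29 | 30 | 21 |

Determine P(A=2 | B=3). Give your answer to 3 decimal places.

0.175

Total with B=3: 29 + 14 + 7 + 30 = 80.
P(A=2 | B=3) = 14/80 = 0.175.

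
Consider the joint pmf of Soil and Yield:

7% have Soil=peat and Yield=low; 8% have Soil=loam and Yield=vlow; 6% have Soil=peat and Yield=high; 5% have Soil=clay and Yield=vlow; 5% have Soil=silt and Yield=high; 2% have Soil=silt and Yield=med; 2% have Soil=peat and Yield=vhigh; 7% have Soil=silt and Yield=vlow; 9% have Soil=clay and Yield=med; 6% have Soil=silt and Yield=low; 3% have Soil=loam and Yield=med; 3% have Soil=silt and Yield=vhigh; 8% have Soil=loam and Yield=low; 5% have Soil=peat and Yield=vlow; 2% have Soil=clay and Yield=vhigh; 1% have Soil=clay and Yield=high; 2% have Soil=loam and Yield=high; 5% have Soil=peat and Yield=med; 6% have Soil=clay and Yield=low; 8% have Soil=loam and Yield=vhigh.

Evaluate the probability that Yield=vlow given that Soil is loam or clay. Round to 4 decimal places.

P(Soil=loam) = 0.08 + 0.08 + 0.03 + 0.02 + 0.08 = 0.29.
P(Soil=clay) = 0.05 + 0.06 + 0.09 + 0.01 + 0.02 = 0.23.
P(Soil ∈ {loam, clay}) = 0.29 + 0.23 = 0.52; P(Yield=vlow, Soil ∈ {loam, clay}) = 0.08 + 0.05 = 0.13.
P(Yield=vlow | Soil ∈ {loam, clay}) = 0.13/0.52 = 0.2500.

0.2500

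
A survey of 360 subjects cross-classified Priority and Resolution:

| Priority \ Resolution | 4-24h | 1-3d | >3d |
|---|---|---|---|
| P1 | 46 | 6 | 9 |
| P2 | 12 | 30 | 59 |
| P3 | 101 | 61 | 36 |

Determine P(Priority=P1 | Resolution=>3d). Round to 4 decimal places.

0.0865

Total with Resolution=>3d: 9 + 59 + 36 = 104.
P(Priority=P1 | Resolution=>3d) = 9/104 = 0.0865.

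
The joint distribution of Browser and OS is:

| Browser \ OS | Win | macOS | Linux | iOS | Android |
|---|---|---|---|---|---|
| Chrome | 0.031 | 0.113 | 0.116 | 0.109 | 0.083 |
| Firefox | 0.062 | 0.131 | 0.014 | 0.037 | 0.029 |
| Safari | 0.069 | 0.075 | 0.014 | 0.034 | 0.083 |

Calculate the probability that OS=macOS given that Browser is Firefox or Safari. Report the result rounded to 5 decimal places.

P(Browser=Firefox) = 0.062 + 0.131 + 0.014 + 0.037 + 0.029 = 0.273.
P(Browser=Safari) = 0.069 + 0.075 + 0.014 + 0.034 + 0.083 = 0.275.
P(Browser ∈ {Firefox, Safari}) = 0.273 + 0.275 = 0.548; P(OS=macOS, Browser ∈ {Firefox, Safari}) = 0.131 + 0.075 = 0.206.
P(OS=macOS | Browser ∈ {Firefox, Safari}) = 0.206/0.548 = 0.37591.

0.37591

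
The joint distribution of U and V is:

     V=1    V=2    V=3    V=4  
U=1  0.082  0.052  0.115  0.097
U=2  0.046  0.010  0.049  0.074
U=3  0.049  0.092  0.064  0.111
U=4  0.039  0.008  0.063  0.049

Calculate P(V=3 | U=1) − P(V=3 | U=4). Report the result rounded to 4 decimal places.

P(U=1) = 0.082 + 0.052 + 0.115 + 0.097 = 0.346; P(V=3 | U=1) = 0.115/0.346 = 0.33237.
P(U=4) = 0.039 + 0.008 + 0.063 + 0.049 = 0.159; P(V=3 | U=4) = 0.063/0.159 = 0.39623.
Difference = -0.0639.

-0.0639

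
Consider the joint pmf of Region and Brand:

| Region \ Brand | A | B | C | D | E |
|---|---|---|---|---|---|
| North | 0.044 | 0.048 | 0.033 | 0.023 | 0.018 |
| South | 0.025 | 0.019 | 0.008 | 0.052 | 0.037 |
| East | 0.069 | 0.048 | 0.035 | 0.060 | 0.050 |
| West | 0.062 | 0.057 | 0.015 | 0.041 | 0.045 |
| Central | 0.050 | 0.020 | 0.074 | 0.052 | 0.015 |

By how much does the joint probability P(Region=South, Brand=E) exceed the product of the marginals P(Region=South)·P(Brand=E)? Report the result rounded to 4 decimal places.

P(Region=South) = 0.025 + 0.019 + 0.008 + 0.052 + 0.037 = 0.141.
P(Brand=E) = 0.018 + 0.037 + 0.050 + 0.045 + 0.015 = 0.165.
P(Region=South, Brand=E) − P(Region=South)P(Brand=E) = 0.037 − 0.141×0.165 = 0.0137.

0.0137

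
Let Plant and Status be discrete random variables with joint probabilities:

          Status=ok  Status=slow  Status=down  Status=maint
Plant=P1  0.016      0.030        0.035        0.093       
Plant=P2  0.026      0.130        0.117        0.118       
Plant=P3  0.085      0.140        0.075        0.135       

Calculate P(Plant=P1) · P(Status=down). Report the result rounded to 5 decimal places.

0.03950

P(Plant=P1) = 0.016 + 0.030 + 0.035 + 0.093 = 0.174.
P(Status=down) = 0.035 + 0.117 + 0.075 = 0.227.
Product: 0.174 × 0.227 = 0.03950.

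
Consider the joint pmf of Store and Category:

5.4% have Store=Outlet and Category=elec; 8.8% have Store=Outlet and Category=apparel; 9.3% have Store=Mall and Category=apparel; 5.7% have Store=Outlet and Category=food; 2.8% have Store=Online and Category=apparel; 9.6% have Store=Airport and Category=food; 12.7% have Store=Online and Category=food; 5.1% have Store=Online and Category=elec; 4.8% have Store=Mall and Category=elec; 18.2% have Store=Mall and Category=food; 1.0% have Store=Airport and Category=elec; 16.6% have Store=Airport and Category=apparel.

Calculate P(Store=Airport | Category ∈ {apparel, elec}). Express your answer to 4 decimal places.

0.3271

P(Category=apparel) = 0.093 + 0.166 + 0.088 + 0.028 = 0.375.
P(Category=elec) = 0.048 + 0.010 + 0.054 + 0.051 = 0.163.
P(Category ∈ {apparel, elec}) = 0.375 + 0.163 = 0.538; P(Store=Airport, Category ∈ {apparel, elec}) = 0.166 + 0.010 = 0.176.
P(Store=Airport | Category ∈ {apparel, elec}) = 0.176/0.538 = 0.3271.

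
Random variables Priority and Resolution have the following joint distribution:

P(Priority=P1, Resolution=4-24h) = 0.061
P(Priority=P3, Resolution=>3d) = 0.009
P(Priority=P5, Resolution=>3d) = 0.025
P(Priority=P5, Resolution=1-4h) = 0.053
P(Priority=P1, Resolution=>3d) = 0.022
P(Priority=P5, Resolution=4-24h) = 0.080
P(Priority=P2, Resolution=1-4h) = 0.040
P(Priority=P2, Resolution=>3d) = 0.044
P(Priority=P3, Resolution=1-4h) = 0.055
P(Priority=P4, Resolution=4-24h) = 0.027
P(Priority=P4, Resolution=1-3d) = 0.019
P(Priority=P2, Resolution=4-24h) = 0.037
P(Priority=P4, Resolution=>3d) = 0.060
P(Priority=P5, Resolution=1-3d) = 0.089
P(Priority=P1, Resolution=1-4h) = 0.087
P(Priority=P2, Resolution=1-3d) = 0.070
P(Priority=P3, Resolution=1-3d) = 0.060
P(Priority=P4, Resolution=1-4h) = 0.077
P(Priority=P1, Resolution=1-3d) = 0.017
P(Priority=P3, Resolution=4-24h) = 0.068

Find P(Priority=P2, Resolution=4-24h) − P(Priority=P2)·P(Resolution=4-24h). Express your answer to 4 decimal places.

P(Priority=P2) = 0.040 + 0.037 + 0.070 + 0.044 = 0.191.
P(Resolution=4-24h) = 0.061 + 0.037 + 0.068 + 0.027 + 0.080 = 0.273.
P(Priority=P2, Resolution=4-24h) − P(Priority=P2)P(Resolution=4-24h) = 0.037 − 0.191×0.273 = -0.0151.

-0.0151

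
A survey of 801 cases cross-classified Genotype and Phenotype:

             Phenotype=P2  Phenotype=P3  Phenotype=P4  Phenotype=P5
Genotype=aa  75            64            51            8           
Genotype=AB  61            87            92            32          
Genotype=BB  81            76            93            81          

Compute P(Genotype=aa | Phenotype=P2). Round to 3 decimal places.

Total with Phenotype=P2: 75 + 61 + 81 = 217.
P(Genotype=aa | Phenotype=P2) = 75/217 = 0.346.

0.346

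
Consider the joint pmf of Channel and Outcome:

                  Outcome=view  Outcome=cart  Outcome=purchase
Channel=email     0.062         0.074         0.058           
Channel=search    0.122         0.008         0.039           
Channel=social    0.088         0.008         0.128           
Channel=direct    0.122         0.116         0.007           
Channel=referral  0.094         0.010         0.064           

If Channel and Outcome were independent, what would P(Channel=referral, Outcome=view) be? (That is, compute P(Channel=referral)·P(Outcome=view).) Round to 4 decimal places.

P(Channel=referral) = 0.094 + 0.010 + 0.064 = 0.168.
P(Outcome=view) = 0.062 + 0.122 + 0.088 + 0.122 + 0.094 = 0.488.
Product: 0.168 × 0.488 = 0.0820.

0.0820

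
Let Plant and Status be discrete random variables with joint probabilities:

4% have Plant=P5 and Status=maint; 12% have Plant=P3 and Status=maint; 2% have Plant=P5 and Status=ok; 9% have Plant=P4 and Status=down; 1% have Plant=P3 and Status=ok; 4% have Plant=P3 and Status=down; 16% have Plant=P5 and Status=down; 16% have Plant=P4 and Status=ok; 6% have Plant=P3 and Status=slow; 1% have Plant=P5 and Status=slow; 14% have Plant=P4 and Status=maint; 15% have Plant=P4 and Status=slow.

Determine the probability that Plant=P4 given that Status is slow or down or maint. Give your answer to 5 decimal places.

P(Status=slow) = 0.06 + 0.15 + 0.01 = 0.22.
P(Status=down) = 0.04 + 0.09 + 0.16 = 0.29.
P(Status=maint) = 0.12 + 0.14 + 0.04 = 0.30.
P(Status ∈ {slow, down, maint}) = 0.22 + 0.29 + 0.30 = 0.81; P(Plant=P4, Status ∈ {slow, down, maint}) = 0.15 + 0.09 + 0.14 = 0.38.
P(Plant=P4 | Status ∈ {slow, down, maint}) = 0.38/0.81 = 0.46914.

0.46914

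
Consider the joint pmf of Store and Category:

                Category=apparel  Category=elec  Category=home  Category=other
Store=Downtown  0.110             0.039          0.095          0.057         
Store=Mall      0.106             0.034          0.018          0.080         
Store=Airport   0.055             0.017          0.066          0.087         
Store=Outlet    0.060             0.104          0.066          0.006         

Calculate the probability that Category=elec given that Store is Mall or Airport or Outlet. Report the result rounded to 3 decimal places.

0.222

P(Store=Mall) = 0.106 + 0.034 + 0.018 + 0.080 = 0.238.
P(Store=Airport) = 0.055 + 0.017 + 0.066 + 0.087 = 0.225.
P(Store=Outlet) = 0.060 + 0.104 + 0.066 + 0.006 = 0.236.
P(Store ∈ {Mall, Airport, Outlet}) = 0.238 + 0.225 + 0.236 = 0.699; P(Category=elec, Store ∈ {Mall, Airport, Outlet}) = 0.034 + 0.017 + 0.104 = 0.155.
P(Category=elec | Store ∈ {Mall, Airport, Outlet}) = 0.155/0.699 = 0.222.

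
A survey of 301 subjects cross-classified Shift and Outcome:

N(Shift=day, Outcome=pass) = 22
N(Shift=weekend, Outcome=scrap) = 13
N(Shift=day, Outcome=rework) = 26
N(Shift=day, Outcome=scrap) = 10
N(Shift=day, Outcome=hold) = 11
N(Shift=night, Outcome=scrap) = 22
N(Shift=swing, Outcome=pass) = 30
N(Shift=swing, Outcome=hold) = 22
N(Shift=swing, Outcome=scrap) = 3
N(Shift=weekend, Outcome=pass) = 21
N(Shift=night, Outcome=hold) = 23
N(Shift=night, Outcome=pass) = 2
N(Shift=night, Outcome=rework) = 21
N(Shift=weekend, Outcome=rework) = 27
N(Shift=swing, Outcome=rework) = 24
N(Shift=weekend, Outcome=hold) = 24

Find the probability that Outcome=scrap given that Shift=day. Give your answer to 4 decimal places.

Total with Shift=day: 22 + 26 + 10 + 11 = 69.
P(Outcome=scrap | Shift=day) = 10/69 = 0.1449.

0.1449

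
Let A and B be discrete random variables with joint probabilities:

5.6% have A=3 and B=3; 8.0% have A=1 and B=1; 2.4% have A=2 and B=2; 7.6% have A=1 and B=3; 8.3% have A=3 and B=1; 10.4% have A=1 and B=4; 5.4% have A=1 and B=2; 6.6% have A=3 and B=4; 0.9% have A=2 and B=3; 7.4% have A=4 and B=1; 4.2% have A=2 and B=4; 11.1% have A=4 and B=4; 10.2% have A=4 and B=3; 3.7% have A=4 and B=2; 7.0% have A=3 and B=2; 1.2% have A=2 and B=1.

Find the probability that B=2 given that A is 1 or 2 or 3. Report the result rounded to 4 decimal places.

P(A=1) = 0.080 + 0.054 + 0.076 + 0.104 = 0.314.
P(A=2) = 0.012 + 0.024 + 0.009 + 0.042 = 0.087.
P(A=3) = 0.083 + 0.070 + 0.056 + 0.066 = 0.275.
P(A ∈ {1, 2, 3}) = 0.314 + 0.087 + 0.275 = 0.676; P(B=2, A ∈ {1, 2, 3}) = 0.054 + 0.024 + 0.070 = 0.148.
P(B=2 | A ∈ {1, 2, 3}) = 0.148/0.676 = 0.2189.

0.2189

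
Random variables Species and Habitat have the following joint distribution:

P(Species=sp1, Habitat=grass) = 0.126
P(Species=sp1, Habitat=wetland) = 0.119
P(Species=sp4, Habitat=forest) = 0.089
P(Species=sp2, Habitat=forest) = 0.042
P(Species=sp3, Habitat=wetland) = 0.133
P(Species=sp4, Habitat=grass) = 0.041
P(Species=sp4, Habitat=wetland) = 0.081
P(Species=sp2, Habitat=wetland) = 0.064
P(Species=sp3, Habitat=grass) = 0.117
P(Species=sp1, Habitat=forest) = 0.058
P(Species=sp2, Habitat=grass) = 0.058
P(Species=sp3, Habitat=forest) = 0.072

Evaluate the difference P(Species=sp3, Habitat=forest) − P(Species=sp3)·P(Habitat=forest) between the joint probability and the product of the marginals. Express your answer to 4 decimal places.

P(Species=sp3) = 0.072 + 0.117 + 0.133 = 0.322.
P(Habitat=forest) = 0.058 + 0.042 + 0.072 + 0.089 = 0.261.
P(Species=sp3, Habitat=forest) − P(Species=sp3)P(Habitat=forest) = 0.072 − 0.322×0.261 = -0.0120.

-0.0120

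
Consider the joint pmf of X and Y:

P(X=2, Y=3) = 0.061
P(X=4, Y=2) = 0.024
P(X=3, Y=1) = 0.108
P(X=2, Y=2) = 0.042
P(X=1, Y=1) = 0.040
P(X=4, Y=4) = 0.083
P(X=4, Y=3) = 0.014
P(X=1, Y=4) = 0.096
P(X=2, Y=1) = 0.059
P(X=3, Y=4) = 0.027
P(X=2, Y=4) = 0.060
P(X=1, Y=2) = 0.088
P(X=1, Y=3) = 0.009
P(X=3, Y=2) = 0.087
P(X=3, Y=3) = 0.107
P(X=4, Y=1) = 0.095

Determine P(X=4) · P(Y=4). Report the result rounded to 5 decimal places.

0.05746

P(X=4) = 0.095 + 0.024 + 0.014 + 0.083 = 0.216.
P(Y=4) = 0.096 + 0.060 + 0.027 + 0.083 = 0.266.
Product: 0.216 × 0.266 = 0.05746.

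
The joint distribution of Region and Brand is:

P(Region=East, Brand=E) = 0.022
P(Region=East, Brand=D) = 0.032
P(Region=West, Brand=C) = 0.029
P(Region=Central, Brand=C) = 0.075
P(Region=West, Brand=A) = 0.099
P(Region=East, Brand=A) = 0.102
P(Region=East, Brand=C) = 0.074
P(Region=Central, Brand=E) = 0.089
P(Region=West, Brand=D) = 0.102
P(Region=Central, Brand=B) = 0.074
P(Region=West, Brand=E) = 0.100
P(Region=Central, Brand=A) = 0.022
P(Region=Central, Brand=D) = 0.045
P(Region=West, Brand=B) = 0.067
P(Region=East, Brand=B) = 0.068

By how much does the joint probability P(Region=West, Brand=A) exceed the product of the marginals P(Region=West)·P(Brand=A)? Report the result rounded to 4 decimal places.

0.0105

P(Region=West) = 0.099 + 0.067 + 0.029 + 0.102 + 0.100 = 0.397.
P(Brand=A) = 0.102 + 0.099 + 0.022 = 0.223.
P(Region=West, Brand=A) − P(Region=West)P(Brand=A) = 0.099 − 0.397×0.223 = 0.0105.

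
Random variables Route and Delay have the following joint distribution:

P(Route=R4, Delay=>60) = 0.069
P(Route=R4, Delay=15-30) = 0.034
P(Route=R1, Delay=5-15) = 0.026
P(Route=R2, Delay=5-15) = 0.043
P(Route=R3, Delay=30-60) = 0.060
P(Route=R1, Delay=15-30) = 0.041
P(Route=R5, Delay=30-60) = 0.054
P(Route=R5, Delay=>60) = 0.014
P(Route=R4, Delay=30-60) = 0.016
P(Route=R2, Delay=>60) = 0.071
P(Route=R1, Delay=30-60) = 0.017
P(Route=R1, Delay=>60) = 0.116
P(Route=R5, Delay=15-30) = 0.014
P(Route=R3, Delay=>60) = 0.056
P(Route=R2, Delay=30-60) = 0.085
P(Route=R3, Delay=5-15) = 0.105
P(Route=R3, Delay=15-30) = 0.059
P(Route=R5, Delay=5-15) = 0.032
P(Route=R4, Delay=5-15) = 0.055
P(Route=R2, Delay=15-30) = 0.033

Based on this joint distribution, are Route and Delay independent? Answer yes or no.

no

P(Route=R1) = 0.200 and P(Delay=>60) = 0.326, so their product is 0.06520, but P(Route=R1, Delay=>60) = 0.116. Since these differ, Route and Delay are not independent.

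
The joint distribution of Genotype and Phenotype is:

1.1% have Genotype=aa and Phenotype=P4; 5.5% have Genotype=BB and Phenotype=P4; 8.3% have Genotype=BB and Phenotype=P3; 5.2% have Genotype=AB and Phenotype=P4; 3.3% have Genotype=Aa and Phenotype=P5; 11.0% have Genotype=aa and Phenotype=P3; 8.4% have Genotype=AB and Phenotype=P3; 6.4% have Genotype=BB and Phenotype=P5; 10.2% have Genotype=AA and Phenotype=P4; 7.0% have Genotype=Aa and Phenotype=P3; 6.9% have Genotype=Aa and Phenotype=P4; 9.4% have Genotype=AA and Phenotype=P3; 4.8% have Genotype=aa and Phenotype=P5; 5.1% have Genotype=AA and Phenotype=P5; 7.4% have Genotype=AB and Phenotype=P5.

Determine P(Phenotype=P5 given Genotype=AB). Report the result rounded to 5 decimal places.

0.35238

P(Genotype=AB) = 0.084 + 0.052 + 0.074 = 0.210.
P(Phenotype=P5 | Genotype=AB) = 0.074/0.210 = 0.35238.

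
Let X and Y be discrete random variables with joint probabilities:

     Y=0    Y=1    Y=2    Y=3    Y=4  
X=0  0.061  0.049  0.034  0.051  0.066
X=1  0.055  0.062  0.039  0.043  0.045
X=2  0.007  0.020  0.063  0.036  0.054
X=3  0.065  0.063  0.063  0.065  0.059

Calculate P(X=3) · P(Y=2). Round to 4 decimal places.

0.0627

P(X=3) = 0.065 + 0.063 + 0.063 + 0.065 + 0.059 = 0.315.
P(Y=2) = 0.034 + 0.039 + 0.063 + 0.063 = 0.199.
Product: 0.315 × 0.199 = 0.0627.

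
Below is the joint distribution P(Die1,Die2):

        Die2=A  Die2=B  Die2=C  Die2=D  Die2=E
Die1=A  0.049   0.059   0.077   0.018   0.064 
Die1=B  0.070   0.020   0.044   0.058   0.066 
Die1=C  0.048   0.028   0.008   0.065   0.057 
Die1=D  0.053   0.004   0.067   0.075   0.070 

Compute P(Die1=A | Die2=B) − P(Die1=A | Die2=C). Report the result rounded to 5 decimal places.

P(Die2=B) = 0.059 + 0.020 + 0.028 + 0.004 = 0.111; P(Die1=A | Die2=B) = 0.059/0.111 = 0.531532.
P(Die2=C) = 0.077 + 0.044 + 0.008 + 0.067 = 0.196; P(Die1=A | Die2=C) = 0.077/0.196 = 0.392857.
Difference = 0.13867.

0.13867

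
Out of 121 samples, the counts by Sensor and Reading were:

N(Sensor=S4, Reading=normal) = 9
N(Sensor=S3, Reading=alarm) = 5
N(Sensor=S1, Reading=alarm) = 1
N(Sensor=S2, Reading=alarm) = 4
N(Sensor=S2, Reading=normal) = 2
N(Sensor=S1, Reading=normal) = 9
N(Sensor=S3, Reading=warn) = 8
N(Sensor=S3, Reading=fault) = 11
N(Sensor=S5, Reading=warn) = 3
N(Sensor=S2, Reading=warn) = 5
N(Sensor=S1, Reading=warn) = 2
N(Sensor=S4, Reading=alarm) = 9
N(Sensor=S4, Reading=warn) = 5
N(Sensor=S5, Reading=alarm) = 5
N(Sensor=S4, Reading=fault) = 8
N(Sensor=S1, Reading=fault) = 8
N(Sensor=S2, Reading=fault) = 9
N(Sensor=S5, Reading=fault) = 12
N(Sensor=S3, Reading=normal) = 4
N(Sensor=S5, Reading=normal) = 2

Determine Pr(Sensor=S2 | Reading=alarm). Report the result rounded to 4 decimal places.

Total with Reading=alarm: 1 + 4 + 5 + 9 + 5 = 24.
P(Sensor=S2 | Reading=alarm) = 4/24 = 0.1667.

0.1667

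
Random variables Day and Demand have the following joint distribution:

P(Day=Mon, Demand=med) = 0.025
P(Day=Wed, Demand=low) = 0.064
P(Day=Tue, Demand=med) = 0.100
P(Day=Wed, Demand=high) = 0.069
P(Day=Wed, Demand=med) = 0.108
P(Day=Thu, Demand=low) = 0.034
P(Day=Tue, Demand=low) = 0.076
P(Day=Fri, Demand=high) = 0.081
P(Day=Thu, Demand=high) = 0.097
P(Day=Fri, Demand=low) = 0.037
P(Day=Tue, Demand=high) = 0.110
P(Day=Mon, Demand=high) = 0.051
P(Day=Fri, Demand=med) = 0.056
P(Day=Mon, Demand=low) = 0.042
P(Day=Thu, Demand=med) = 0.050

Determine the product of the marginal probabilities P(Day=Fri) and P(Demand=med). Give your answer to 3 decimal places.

0.059

P(Day=Fri) = 0.037 + 0.056 + 0.081 = 0.174.
P(Demand=med) = 0.025 + 0.100 + 0.108 + 0.050 + 0.056 = 0.339.
Product: 0.174 × 0.339 = 0.059.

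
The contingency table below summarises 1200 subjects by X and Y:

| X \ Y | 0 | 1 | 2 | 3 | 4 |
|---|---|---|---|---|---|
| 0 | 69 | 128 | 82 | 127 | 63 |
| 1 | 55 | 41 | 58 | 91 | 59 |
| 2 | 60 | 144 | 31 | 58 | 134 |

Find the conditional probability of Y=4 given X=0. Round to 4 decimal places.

Total with X=0: 69 + 128 + 82 + 127 + 63 = 469.
P(Y=4 | X=0) = 63/469 = 0.1343.

0.1343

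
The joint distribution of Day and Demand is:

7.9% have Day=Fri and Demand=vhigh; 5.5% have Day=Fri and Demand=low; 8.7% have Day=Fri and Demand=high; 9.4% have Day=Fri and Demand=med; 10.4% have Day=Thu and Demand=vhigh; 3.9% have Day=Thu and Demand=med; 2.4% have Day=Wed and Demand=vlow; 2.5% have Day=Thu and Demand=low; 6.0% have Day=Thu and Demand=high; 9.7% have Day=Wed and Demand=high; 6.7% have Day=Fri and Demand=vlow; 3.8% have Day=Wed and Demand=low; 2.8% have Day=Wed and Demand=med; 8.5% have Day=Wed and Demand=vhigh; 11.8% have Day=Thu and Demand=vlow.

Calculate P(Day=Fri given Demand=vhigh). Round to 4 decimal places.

0.2948

P(Demand=vhigh) = 0.085 + 0.104 + 0.079 = 0.268.
P(Day=Fri | Demand=vhigh) = 0.079/0.268 = 0.2948.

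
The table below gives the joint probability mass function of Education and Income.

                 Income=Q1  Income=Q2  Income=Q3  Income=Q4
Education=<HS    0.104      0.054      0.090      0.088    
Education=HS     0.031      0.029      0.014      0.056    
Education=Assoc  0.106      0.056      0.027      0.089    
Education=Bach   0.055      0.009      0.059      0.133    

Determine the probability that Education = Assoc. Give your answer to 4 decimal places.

0.2780

P(Education=Assoc) = 0.106 + 0.056 + 0.027 + 0.089 = 0.278.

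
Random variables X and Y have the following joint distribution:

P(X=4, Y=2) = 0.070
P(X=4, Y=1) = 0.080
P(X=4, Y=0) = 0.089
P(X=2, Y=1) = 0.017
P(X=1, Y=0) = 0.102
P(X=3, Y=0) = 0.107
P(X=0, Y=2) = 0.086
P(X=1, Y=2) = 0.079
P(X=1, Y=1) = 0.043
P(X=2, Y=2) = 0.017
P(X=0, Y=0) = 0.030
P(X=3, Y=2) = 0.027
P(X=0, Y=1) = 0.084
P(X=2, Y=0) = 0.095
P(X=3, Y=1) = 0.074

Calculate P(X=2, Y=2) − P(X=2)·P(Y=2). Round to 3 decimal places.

-0.019

P(X=2) = 0.095 + 0.017 + 0.017 = 0.129.
P(Y=2) = 0.086 + 0.079 + 0.017 + 0.027 + 0.070 = 0.279.
P(X=2, Y=2) − P(X=2)P(Y=2) = 0.017 − 0.129×0.279 = -0.019.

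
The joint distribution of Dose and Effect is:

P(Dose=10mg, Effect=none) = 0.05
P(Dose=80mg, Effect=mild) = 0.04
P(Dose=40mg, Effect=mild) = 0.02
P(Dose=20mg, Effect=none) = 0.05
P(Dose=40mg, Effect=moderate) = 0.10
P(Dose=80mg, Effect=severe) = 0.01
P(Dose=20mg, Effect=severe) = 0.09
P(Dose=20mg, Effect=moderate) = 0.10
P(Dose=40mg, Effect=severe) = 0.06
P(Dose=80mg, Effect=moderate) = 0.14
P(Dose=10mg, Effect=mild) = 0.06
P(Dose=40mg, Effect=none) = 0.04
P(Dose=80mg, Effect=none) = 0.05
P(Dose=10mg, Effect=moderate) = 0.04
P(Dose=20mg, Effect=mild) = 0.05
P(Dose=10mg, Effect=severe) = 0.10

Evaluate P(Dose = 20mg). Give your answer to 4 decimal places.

0.2900

P(Dose=20mg) = 0.05 + 0.05 + 0.10 + 0.09 = 0.29.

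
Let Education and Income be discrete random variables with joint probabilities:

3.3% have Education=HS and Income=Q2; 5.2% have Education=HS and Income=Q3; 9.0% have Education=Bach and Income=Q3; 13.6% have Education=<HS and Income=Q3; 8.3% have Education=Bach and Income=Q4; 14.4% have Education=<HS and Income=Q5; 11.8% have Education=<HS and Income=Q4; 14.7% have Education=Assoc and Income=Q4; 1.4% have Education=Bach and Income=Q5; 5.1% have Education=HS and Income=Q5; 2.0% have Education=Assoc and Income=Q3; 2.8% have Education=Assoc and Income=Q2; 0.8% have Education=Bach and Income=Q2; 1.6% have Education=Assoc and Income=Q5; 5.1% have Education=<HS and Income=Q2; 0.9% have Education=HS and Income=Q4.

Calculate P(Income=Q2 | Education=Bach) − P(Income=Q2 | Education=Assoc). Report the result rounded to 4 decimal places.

P(Education=Bach) = 0.008 + 0.090 + 0.083 + 0.014 = 0.195; P(Income=Q2 | Education=Bach) = 0.008/0.195 = 0.04103.
P(Education=Assoc) = 0.028 + 0.020 + 0.147 + 0.016 = 0.211; P(Income=Q2 | Education=Assoc) = 0.028/0.211 = 0.13270.
Difference = -0.0917.

-0.0917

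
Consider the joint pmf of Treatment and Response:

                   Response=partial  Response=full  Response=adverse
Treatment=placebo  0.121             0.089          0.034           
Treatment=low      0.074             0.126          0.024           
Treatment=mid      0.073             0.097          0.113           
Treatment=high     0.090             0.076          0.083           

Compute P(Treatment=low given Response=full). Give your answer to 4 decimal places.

0.3247

P(Response=full) = 0.089 + 0.126 + 0.097 + 0.076 = 0.388.
P(Treatment=low | Response=full) = 0.126/0.388 = 0.3247.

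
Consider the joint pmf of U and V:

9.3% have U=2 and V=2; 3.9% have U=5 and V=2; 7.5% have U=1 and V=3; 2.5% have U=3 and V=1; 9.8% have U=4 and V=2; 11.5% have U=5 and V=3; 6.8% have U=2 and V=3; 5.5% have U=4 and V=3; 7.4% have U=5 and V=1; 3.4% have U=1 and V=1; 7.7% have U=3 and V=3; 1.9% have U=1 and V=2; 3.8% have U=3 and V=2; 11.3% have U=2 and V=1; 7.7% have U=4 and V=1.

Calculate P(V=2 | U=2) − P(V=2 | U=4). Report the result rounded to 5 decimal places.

P(U=2) = 0.113 + 0.093 + 0.068 = 0.274; P(V=2 | U=2) = 0.093/0.274 = 0.339416.
P(U=4) = 0.077 + 0.098 + 0.055 = 0.230; P(V=2 | U=4) = 0.098/0.230 = 0.426087.
Difference = -0.08667.

-0.08667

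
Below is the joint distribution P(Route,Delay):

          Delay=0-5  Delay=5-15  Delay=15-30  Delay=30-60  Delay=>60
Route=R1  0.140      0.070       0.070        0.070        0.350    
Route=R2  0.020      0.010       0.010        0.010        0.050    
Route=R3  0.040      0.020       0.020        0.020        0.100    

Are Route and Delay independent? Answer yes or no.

yes

Every cell satisfies P(Route,Delay) = P(Route)·P(Delay). For instance P(Route=R1) = 0.700, P(Delay=30-60) = 0.100, and 0.700×0.100 = 0.070 matches the joint entry. So Route and Delay are independent.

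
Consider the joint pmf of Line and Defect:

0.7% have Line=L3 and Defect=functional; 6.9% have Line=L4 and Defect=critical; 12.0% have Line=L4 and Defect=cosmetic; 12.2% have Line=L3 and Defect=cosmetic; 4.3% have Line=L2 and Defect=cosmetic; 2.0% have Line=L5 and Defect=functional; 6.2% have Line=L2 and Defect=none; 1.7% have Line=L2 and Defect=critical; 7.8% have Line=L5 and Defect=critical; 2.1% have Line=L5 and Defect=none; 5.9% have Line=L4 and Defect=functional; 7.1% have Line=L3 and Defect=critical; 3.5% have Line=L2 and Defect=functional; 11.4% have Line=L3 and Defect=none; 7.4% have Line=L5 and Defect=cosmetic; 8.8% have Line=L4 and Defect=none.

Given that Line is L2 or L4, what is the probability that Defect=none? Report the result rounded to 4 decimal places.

0.3043

P(Line=L2) = 0.062 + 0.043 + 0.035 + 0.017 = 0.157.
P(Line=L4) = 0.088 + 0.120 + 0.059 + 0.069 = 0.336.
P(Line ∈ {L2, L4}) = 0.157 + 0.336 = 0.493; P(Defect=none, Line ∈ {L2, L4}) = 0.062 + 0.088 = 0.150.
P(Defect=none | Line ∈ {L2, L4}) = 0.150/0.493 = 0.3043.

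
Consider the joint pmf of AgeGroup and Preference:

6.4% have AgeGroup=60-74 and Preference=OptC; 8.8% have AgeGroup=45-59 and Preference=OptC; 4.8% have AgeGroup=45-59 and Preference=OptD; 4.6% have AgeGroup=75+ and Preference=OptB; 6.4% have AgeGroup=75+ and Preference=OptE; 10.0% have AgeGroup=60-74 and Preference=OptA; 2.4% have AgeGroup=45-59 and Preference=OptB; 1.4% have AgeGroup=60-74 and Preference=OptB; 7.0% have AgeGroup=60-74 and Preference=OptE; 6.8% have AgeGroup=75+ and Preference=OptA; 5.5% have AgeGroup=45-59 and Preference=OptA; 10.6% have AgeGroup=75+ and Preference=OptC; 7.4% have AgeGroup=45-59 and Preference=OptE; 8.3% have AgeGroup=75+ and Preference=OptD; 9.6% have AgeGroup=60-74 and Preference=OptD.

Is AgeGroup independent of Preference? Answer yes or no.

P(AgeGroup=60-74) = 0.344 and P(Preference=OptC) = 0.258, so their product is 0.08875, but P(AgeGroup=60-74, Preference=OptC) = 0.064. Since these differ, AgeGroup and Preference are not independent.

no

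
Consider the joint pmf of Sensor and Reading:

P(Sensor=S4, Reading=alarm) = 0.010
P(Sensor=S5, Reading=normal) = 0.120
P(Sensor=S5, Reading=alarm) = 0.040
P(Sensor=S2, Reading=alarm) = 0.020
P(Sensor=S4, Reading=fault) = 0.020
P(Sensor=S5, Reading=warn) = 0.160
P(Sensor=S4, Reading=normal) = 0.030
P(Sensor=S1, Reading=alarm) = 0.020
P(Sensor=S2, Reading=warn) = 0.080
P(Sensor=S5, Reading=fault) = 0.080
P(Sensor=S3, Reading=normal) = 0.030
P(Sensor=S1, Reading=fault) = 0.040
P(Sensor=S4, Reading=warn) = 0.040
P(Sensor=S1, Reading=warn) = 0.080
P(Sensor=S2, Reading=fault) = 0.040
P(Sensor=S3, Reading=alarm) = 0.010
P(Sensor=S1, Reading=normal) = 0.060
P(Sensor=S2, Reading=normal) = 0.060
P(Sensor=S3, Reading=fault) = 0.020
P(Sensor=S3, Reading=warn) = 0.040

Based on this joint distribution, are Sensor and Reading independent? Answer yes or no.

Every cell satisfies P(Sensor,Reading) = P(Sensor)·P(Reading). For instance P(Sensor=S4) = 0.100, P(Reading=warn) = 0.400, and 0.100×0.400 = 0.040 matches the joint entry. So Sensor and Reading are independent.

yes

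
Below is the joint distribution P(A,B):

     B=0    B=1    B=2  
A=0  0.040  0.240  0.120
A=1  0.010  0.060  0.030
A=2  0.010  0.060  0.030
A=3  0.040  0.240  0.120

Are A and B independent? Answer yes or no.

yes

Every cell satisfies P(A,B) = P(A)·P(B). For instance P(A=0) = 0.400, P(B=2) = 0.300, and 0.400×0.300 = 0.120 matches the joint entry. So A and B are independent.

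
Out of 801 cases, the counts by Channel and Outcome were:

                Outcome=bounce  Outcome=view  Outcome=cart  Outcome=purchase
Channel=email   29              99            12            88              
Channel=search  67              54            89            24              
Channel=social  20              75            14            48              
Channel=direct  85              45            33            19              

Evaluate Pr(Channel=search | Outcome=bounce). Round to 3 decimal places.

Total with Outcome=bounce: 29 + 67 + 20 + 85 = 201.
P(Channel=search | Outcome=bounce) = 67/201 = 0.333.

0.333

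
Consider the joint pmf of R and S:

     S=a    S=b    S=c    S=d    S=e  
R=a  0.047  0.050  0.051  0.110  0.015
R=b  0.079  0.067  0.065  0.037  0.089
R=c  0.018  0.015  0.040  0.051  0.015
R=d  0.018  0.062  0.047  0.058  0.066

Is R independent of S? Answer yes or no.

no

P(R=b) = 0.337 and P(S=d) = 0.256, so their product is 0.08627, but P(R=b, S=d) = 0.037. Since these differ, R and S are not independent.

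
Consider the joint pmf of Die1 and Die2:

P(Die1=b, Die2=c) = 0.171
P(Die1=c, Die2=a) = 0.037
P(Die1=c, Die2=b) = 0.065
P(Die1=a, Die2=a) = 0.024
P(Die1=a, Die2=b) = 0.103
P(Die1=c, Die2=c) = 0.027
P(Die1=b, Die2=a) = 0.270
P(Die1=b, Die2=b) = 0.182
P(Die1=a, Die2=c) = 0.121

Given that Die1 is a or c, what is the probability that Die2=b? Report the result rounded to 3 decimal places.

0.446

P(Die1=a) = 0.024 + 0.103 + 0.121 = 0.248.
P(Die1=c) = 0.037 + 0.065 + 0.027 = 0.129.
P(Die1 ∈ {a, c}) = 0.248 + 0.129 = 0.377; P(Die2=b, Die1 ∈ {a, c}) = 0.103 + 0.065 = 0.168.
P(Die2=b | Die1 ∈ {a, c}) = 0.168/0.377 = 0.446.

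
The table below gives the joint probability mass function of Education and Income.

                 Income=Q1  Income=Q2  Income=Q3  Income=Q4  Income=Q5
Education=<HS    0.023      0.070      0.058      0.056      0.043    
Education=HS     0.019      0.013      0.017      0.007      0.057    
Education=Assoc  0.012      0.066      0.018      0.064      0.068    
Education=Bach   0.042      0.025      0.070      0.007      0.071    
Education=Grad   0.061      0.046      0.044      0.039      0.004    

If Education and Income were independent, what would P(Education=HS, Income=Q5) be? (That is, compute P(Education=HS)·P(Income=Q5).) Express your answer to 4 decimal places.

P(Education=HS) = 0.019 + 0.013 + 0.017 + 0.007 + 0.057 = 0.113.
P(Income=Q5) = 0.043 + 0.057 + 0.068 + 0.071 + 0.004 = 0.243.
Product: 0.113 × 0.243 = 0.0275.

0.0275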